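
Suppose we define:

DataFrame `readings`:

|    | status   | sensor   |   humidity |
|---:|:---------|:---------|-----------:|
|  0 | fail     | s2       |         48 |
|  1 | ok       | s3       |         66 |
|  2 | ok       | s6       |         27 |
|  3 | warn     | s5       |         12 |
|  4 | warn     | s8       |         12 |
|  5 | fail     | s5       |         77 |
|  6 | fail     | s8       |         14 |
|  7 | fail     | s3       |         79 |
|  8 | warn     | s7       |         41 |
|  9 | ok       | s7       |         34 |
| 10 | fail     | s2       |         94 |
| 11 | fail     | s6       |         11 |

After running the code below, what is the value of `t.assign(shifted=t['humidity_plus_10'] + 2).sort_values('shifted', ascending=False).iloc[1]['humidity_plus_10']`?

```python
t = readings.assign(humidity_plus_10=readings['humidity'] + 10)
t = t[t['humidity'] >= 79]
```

add column humidity_plus_10 = readings['humidity'] + 10:
   status sensor  humidity  humidity_plus_10
0    fail     s2        48                58
1      ok     s3        66                76
2      ok     s6        27                37
3    warn     s5        12                22
4    warn     s8        12                22
5    fail     s5        77                87
6    fail     s8        14                24
7    fail     s3        79                89
8    warn     s7        41                51
9      ok     s7        34                44
10   fail     s2        94               104
11   fail     s6        11                21
filter rows where humidity >= 79:
   status sensor  humidity  humidity_plus_10
7    fail     s3        79                89
10   fail     s2        94               104
add column shifted = t['humidity_plus_10'] + 2:
   status sensor  humidity  humidity_plus_10  shifted
7    fail     s3        79                89       91
10   fail     s2        94               104      106
sort by shifted descending:
   status sensor  humidity  humidity_plus_10  shifted
10   fail     s2        94               104      106
7    fail     s3        79                89       91
Then the value at position 1, column 'humidity_plus_10': 89

89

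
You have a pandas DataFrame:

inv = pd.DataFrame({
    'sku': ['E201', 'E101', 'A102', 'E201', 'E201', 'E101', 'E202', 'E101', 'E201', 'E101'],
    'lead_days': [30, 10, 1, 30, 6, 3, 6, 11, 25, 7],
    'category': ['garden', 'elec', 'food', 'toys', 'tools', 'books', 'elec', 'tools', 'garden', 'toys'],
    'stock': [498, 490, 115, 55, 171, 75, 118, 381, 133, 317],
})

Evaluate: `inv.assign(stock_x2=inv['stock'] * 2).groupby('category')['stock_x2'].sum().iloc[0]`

150

add column stock_x2 = inv['stock'] * 2:
    sku  lead_days category  stock  stock_x2
0  E201         30   garden    498       996
1  E101         10     elec    490       980
2  A102          1     food    115       230
3  E201         30     toys     55       110
4  E201          6    tools    171       342
5  E101          3    books     75       150
6  E202          6     elec    118       236
7  E101         11    tools    381       762
8  E201         25   garden    133       266
9  E101          7     toys    317       634
group by category, sum of stock_x2:
category
books      150
elec      1216
food       230
garden    1262
tools     1104
toys       744
Name: stock_x2, dtype: int64
Taking the value at position 0 gives 150.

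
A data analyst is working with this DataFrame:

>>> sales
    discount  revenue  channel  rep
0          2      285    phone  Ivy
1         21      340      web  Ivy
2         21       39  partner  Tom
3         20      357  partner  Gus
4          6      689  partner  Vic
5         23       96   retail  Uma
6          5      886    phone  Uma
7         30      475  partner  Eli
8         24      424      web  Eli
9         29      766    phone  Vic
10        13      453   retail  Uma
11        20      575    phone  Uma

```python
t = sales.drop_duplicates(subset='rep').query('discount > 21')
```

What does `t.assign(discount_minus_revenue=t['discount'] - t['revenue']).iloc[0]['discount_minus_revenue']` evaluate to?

-73

drop duplicate rep (keep=first):
   discount  revenue  channel  rep
0         2      285    phone  Ivy
2        21       39  partner  Tom
3        20      357  partner  Gus
4         6      689  partner  Vic
5        23       96   retail  Uma
7        30      475  partner  Eli
filter rows where discount > 21:
   discount  revenue  channel  rep
5        23       96   retail  Uma
7        30      475  partner  Eli
add column discount_minus_revenue = t['discount'] - t['revenue']:
   discount  revenue  channel  rep  discount_minus_revenue
5        23       96   retail  Uma                     -73
7        30      475  partner  Eli                    -445
Then the value at position 0, column 'discount_minus_revenue': -73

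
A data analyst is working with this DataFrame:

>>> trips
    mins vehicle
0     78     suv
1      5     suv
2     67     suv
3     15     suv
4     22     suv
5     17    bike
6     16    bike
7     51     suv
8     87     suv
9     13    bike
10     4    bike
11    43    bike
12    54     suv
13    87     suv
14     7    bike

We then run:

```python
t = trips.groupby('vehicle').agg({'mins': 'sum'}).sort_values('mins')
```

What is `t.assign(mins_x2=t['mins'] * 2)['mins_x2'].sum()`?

group by vehicle, sum of mins:
         mins
vehicle      
bike      100
suv       466
sort by mins:
         mins
vehicle      
bike      100
suv       466
add column mins_x2 = t['mins'] * 2:
         mins  mins_x2
vehicle               
bike      100      200
suv       466      932
Taking the sum of column 'mins_x2' gives 1132.

1132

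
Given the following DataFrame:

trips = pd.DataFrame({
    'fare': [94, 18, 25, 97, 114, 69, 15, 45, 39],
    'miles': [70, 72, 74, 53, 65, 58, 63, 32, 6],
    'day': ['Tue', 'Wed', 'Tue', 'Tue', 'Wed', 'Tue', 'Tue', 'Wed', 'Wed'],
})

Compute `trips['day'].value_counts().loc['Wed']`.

4

value_counts of day:
day
Tue    5
Wed    4
Name: count, dtype: int64
So loc['Wed'] = 4.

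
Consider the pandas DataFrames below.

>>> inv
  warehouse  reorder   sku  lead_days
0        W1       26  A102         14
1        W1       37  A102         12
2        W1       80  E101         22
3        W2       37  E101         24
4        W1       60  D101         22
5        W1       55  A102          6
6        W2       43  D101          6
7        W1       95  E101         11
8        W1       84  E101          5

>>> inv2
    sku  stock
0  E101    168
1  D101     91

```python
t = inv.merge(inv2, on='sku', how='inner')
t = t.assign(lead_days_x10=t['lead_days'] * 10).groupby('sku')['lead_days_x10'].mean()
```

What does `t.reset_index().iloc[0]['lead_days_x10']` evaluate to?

merge on 'sku' (how='inner') → 6 rows:
  warehouse  reorder   sku  lead_days  stock
0        W1       80  E101         22    168
1        W2       37  E101         24    168
2        W1       60  D101         22     91
3        W2       43  D101          6     91
4        W1       95  E101         11    168
5        W1       84  E101          5    168
add column lead_days_x10 = t['lead_days'] * 10:
  warehouse  reorder   sku  lead_days  stock  lead_days_x10
0        W1       80  E101         22    168            220
1        W2       37  E101         24    168            240
2        W1       60  D101         22     91            220
3        W2       43  D101          6     91             60
4        W1       95  E101         11    168            110
5        W1       84  E101          5    168             50
group by sku, mean of lead_days_x10:
sku
D101    140.0
E101    155.0
Name: lead_days_x10, dtype: float64
reset_index():
    sku  lead_days_x10
0  D101          140.0
1  E101          155.0
So iloc[0]['lead_days_x10'] = 140.0.

140.0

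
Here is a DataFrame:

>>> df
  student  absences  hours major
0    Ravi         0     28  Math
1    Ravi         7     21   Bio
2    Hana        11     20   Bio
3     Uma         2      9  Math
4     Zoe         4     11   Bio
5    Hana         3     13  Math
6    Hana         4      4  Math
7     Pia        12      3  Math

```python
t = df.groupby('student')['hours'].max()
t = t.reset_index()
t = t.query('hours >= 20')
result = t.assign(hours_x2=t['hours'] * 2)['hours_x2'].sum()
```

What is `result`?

96

group by student, max of hours:
student
Hana    20
Pia      3
Ravi    28
Uma      9
Zoe     11
Name: hours, dtype: int64
reset_index():
  student  hours
0    Hana     20
1     Pia      3
2    Ravi     28
3     Uma      9
4     Zoe     11
filter rows where hours >= 20:
  student  hours
0    Hana     20
2    Ravi     28
add column hours_x2 = t['hours'] * 2:
  student  hours  hours_x2
0    Hana     20        40
2    Ravi     28        56
The sum of column 'hours_x2' is 96.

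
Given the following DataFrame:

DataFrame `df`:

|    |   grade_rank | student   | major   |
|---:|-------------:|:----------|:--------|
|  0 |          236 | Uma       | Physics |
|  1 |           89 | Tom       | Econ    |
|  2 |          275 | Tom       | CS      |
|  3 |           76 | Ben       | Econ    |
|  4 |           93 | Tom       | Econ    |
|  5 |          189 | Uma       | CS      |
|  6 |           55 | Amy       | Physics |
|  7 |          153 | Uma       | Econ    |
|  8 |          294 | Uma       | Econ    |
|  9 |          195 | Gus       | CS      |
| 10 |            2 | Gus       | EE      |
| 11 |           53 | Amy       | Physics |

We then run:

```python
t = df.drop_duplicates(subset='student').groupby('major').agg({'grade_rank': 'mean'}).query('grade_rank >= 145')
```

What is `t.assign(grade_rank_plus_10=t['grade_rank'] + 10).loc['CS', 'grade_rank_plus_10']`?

205.0

drop duplicate student (keep=first):
   grade_rank student    major
0         236     Uma  Physics
1          89     Tom     Econ
3          76     Ben     Econ
6          55     Amy  Physics
9         195     Gus       CS
group by major, mean of grade_rank:
         grade_rank
major              
CS            195.0
Econ           82.5
Physics       145.5
filter rows where grade_rank >= 145:
         grade_rank
major              
CS            195.0
Physics       145.5
add column grade_rank_plus_10 = t['grade_rank'] + 10:
         grade_rank  grade_rank_plus_10
major                                  
CS            195.0               205.0
Physics       145.5               155.5
Taking the value at row 'CS', column 'grade_rank_plus_10' gives 205.0.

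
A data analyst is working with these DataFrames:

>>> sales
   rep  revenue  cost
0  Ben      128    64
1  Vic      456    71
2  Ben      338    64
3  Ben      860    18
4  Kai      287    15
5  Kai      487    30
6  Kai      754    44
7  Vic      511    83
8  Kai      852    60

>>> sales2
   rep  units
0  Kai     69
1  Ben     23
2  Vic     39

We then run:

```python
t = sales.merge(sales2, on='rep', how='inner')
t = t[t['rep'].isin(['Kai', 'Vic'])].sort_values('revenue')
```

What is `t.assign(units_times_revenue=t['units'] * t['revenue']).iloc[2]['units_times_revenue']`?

33603

merge on 'rep' (how='inner') → 9 rows:
   rep  revenue  cost  units
0  Ben      128    64     23
1  Vic      456    71     39
2  Ben      338    64     23
3  Ben      860    18     23
4  Kai      287    15     69
5  Kai      487    30     69
6  Kai      754    44     69
7  Vic      511    83     39
8  Kai      852    60     69
filter rows where rep in ['Kai', 'Vic']:
   rep  revenue  cost  units
1  Vic      456    71     39
4  Kai      287    15     69
5  Kai      487    30     69
6  Kai      754    44     69
7  Vic      511    83     39
8  Kai      852    60     69
sort by revenue:
   rep  revenue  cost  units
4  Kai      287    15     69
1  Vic      456    71     39
5  Kai      487    30     69
7  Vic      511    83     39
6  Kai      754    44     69
8  Kai      852    60     69
add column units_times_revenue = t['units'] * t['revenue']:
   rep  revenue  cost  units  units_times_revenue
4  Kai      287    15     69                19803
1  Vic      456    71     39                17784
5  Kai      487    30     69                33603
7  Vic      511    83     39                19929
6  Kai      754    44     69                52026
8  Kai      852    60     69                58788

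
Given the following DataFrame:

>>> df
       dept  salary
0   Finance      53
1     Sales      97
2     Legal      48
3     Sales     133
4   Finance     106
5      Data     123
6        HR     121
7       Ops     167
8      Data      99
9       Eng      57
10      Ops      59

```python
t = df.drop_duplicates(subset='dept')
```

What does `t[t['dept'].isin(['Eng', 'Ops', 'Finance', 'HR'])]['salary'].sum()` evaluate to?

398

drop duplicate dept (keep=first):
      dept  salary
0  Finance      53
1    Sales      97
2    Legal      48
5     Data     123
6       HR     121
7      Ops     167
9      Eng      57
filter rows where dept in ['Eng', 'Ops', 'Finance', 'HR']:
      dept  salary
0  Finance      53
6       HR     121
7      Ops     167
9      Eng      57
Then the sum of column 'salary': 398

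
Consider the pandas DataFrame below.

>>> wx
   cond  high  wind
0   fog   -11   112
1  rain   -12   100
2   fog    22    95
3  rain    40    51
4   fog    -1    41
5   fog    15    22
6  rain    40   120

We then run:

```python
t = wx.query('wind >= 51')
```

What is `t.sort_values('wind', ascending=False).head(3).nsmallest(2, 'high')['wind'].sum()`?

212

filter rows where wind >= 51:
   cond  high  wind
0   fog   -11   112
1  rain   -12   100
2   fog    22    95
3  rain    40    51
6  rain    40   120
sort by wind descending:
   cond  high  wind
6  rain    40   120
0   fog   -11   112
1  rain   -12   100
2   fog    22    95
3  rain    40    51
take first 3 rows:
   cond  high  wind
6  rain    40   120
0   fog   -11   112
1  rain   -12   100
take 2 rows with smallest high:
   cond  high  wind
1  rain   -12   100
0   fog   -11   112
Hence 212.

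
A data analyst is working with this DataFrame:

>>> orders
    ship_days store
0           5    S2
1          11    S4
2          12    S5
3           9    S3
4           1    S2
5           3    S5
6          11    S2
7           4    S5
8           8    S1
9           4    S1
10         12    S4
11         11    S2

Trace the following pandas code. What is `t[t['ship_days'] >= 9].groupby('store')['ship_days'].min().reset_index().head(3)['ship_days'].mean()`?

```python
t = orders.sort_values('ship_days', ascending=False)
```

10.3333333333

sort by ship_days descending:
    ship_days store
2          12    S5
10         12    S4
1          11    S4
6          11    S2
11         11    S2
3           9    S3
8           8    S1
0           5    S2
7           4    S5
9           4    S1
5           3    S5
4           1    S2
filter rows where ship_days >= 9:
    ship_days store
2          12    S5
10         12    S4
1          11    S4
6          11    S2
11         11    S2
3           9    S3
group by store, min of ship_days:
store
S2    11
S3     9
S4    11
S5    12
Name: ship_days, dtype: int64
reset_index():
  store  ship_days
0    S2         11
1    S3          9
2    S4         11
3    S5         12
take first 3 rows:
  store  ship_days
0    S2         11
1    S3          9
2    S4         11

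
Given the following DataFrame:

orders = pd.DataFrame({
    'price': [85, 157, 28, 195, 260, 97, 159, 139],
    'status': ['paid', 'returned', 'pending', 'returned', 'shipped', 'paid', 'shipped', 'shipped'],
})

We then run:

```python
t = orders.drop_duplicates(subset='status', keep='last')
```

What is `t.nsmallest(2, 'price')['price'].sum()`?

drop duplicate status (keep=last):
   price    status
2     28   pending
3    195  returned
5     97      paid
7    139   shipped
take 2 rows with smallest price:
   price   status
2     28  pending
5     97     paid
So sum() = 125.

125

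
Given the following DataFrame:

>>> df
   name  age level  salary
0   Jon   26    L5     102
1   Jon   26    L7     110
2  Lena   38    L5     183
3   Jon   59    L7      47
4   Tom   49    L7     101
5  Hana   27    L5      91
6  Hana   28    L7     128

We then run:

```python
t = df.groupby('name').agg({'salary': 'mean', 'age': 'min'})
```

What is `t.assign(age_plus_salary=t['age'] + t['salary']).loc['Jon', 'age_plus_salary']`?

group by name: mean(salary), min(age):
          salary  age
name                 
Hana  109.500000   27
Jon    86.333333   26
Lena  183.000000   38
Tom   101.000000   49
add column age_plus_salary = t['age'] + t['salary']:
          salary  age  age_plus_salary
name                                  
Hana  109.500000   27       136.500000
Jon    86.333333   26       112.333333
Lena  183.000000   38       221.000000
Tom   101.000000   49       150.000000
Reading off the value at row 'Jon', column 'age_plus_salary', we get 112.333333333.

112.333333333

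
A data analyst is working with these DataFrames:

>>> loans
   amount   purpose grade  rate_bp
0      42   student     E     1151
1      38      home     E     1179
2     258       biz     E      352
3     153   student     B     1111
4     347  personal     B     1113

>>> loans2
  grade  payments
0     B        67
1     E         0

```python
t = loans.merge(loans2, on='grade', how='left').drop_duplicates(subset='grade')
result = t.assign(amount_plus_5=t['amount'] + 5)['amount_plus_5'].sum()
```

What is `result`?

205

merge on 'grade' (how='left') → 5 rows:
   amount   purpose grade  rate_bp  payments
0      42   student     E     1151         0
1      38      home     E     1179         0
2     258       biz     E      352         0
3     153   student     B     1111        67
4     347  personal     B     1113        67
drop duplicate grade (keep=first):
   amount  purpose grade  rate_bp  payments
0      42  student     E     1151         0
3     153  student     B     1111        67
add column amount_plus_5 = t['amount'] + 5:
   amount  purpose grade  rate_bp  payments  amount_plus_5
0      42  student     E     1151         0             47
3     153  student     B     1111        67            158
Then the sum of column 'amount_plus_5': 205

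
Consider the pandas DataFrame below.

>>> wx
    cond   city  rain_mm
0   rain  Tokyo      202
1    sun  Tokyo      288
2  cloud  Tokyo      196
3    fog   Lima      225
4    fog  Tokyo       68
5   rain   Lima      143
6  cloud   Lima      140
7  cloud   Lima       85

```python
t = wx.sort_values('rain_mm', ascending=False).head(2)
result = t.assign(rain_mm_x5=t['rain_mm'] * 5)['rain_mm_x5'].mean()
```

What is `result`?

sort by rain_mm descending:
    cond   city  rain_mm
1    sun  Tokyo      288
3    fog   Lima      225
0   rain  Tokyo      202
2  cloud  Tokyo      196
5   rain   Lima      143
6  cloud   Lima      140
7  cloud   Lima       85
4    fog  Tokyo       68
take first 2 rows:
  cond   city  rain_mm
1  sun  Tokyo      288
3  fog   Lima      225
add column rain_mm_x5 = t['rain_mm'] * 5:
  cond   city  rain_mm  rain_mm_x5
1  sun  Tokyo      288        1440
3  fog   Lima      225        1125

1282.5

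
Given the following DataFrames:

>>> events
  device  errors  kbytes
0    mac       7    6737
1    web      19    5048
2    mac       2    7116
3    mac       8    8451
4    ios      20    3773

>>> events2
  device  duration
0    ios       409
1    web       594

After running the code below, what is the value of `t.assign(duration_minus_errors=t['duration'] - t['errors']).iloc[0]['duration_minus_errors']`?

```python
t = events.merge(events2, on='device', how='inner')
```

merge on 'device' (how='inner') → 2 rows:
  device  errors  kbytes  duration
0    web      19    5048       594
1    ios      20    3773       409
add column duration_minus_errors = t['duration'] - t['errors']:
  device  errors  kbytes  duration  duration_minus_errors
0    web      19    5048       594                    575
1    ios      20    3773       409                    389
Hence 575.

575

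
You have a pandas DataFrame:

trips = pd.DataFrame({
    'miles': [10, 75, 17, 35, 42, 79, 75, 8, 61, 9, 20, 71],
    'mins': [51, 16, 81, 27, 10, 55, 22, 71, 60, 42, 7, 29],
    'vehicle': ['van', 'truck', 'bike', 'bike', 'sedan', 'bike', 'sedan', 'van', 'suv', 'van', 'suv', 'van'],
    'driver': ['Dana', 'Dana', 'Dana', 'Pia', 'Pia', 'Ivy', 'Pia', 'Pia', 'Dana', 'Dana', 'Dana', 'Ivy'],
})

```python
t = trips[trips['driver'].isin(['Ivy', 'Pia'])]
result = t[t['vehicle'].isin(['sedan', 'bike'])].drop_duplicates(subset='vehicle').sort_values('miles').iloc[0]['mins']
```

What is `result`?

filter rows where driver in ['Ivy', 'Pia']:
    miles  mins vehicle driver
3      35    27    bike    Pia
4      42    10   sedan    Pia
5      79    55    bike    Ivy
6      75    22   sedan    Pia
7       8    71     van    Pia
11     71    29     van    Ivy
filter rows where vehicle in ['sedan', 'bike']:
   miles  mins vehicle driver
3     35    27    bike    Pia
4     42    10   sedan    Pia
5     79    55    bike    Ivy
6     75    22   sedan    Pia
drop duplicate vehicle (keep=first):
   miles  mins vehicle driver
3     35    27    bike    Pia
4     42    10   sedan    Pia
sort by miles:
   miles  mins vehicle driver
3     35    27    bike    Pia
4     42    10   sedan    Pia
So iloc[0]['mins'] = 27.

27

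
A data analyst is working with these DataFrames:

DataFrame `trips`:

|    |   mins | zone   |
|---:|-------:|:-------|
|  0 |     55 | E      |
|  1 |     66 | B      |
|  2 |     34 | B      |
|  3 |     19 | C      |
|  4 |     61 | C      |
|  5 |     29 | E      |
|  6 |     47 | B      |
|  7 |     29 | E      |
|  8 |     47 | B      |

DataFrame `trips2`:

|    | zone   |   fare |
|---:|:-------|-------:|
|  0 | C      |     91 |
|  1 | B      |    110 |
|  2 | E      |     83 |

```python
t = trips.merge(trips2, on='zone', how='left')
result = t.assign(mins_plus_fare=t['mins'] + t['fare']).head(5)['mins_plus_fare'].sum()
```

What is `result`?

merge on 'zone' (how='left') → 9 rows:
   mins zone  fare
0    55    E    83
1    66    B   110
2    34    B   110
3    19    C    91
4    61    C    91
5    29    E    83
6    47    B   110
7    29    E    83
8    47    B   110
add column mins_plus_fare = t['mins'] + t['fare']:
   mins zone  fare  mins_plus_fare
0    55    E    83             138
1    66    B   110             176
2    34    B   110             144
3    19    C    91             110
4    61    C    91             152
5    29    E    83             112
6    47    B   110             157
7    29    E    83             112
8    47    B   110             157
take first 5 rows:
   mins zone  fare  mins_plus_fare
0    55    E    83             138
1    66    B   110             176
2    34    B   110             144
3    19    C    91             110
4    61    C    91             152
Then the sum of column 'mins_plus_fare': 720

720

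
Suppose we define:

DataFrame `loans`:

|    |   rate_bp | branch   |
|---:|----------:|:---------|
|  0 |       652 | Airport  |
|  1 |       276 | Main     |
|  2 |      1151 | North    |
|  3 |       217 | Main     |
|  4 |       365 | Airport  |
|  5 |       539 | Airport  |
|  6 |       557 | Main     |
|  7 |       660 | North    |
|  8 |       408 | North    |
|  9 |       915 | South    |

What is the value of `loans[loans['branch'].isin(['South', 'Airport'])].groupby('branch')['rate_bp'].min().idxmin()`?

Airport

filter rows where branch in ['South', 'Airport']:
   rate_bp   branch
0      652  Airport
4      365  Airport
5      539  Airport
9      915    South
group by branch, min of rate_bp:
branch
Airport    365
South      915
Name: rate_bp, dtype: int64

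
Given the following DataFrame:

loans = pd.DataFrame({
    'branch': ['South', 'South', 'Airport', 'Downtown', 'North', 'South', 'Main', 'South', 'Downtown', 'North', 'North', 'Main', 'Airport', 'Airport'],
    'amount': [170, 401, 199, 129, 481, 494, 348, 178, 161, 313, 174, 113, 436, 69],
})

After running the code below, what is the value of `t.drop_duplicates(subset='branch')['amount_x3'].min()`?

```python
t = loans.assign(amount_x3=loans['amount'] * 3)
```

387

add column amount_x3 = loans['amount'] * 3:
      branch  amount  amount_x3
0      South     170        510
1      South     401       1203
2    Airport     199        597
3   Downtown     129        387
4      North     481       1443
5      South     494       1482
6       Main     348       1044
7      South     178        534
8   Downtown     161        483
9      North     313        939
10     North     174        522
11      Main     113        339
12   Airport     436       1308
13   Airport      69        207
drop duplicate branch (keep=first):
     branch  amount  amount_x3
0     South     170        510
2   Airport     199        597
3  Downtown     129        387
4     North     481       1443
6      Main     348       1044
The min of column 'amount_x3' is 387.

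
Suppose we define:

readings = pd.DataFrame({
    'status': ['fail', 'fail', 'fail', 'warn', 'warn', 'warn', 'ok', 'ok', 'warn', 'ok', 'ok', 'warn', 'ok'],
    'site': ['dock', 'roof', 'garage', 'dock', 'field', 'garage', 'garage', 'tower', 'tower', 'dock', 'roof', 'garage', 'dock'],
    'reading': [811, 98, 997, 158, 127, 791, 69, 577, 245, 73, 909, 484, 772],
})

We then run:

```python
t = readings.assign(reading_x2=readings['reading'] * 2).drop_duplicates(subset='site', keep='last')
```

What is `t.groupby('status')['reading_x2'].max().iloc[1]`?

add column reading_x2 = readings['reading'] * 2:
   status    site  reading  reading_x2
0    fail    dock      811        1622
1    fail    roof       98         196
2    fail  garage      997        1994
3    warn    dock      158         316
4    warn   field      127         254
5    warn  garage      791        1582
6      ok  garage       69         138
7      ok   tower      577        1154
8    warn   tower      245         490
9      ok    dock       73         146
10     ok    roof      909        1818
11   warn  garage      484         968
12     ok    dock      772        1544
drop duplicate site (keep=last):
   status    site  reading  reading_x2
4    warn   field      127         254
8    warn   tower      245         490
10     ok    roof      909        1818
11   warn  garage      484         968
12     ok    dock      772        1544
group by status, max of reading_x2:
status
ok      1818
warn     968
Name: reading_x2, dtype: int64
value at position 1 → 968

968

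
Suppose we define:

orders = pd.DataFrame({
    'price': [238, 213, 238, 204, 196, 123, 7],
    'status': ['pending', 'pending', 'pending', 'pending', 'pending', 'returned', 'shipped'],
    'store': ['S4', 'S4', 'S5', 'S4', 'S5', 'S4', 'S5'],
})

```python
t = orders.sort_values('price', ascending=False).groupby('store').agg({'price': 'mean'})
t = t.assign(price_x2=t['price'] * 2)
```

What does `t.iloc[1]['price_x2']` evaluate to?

294.0

sort by price descending:
   price    status store
0    238   pending    S4
2    238   pending    S5
1    213   pending    S4
3    204   pending    S4
4    196   pending    S5
5    123  returned    S4
6      7   shipped    S5
group by store, mean of price:
       price
store       
S4     194.5
S5     147.0
add column price_x2 = t['price'] * 2:
       price  price_x2
store                 
S4     194.5     389.0
S5     147.0     294.0
value at position 1, column 'price_x2' → 294.0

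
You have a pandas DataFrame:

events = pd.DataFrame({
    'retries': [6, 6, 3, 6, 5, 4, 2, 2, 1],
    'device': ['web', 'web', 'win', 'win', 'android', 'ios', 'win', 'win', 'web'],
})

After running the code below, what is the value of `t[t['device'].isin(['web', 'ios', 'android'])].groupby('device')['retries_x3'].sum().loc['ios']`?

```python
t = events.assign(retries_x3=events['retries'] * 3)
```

add column retries_x3 = events['retries'] * 3:
   retries   device  retries_x3
0        6      web          18
1        6      web          18
2        3      win           9
3        6      win          18
4        5  android          15
5        4      ios          12
6        2      win           6
7        2      win           6
8        1      web           3
filter rows where device in ['web', 'ios', 'android']:
   retries   device  retries_x3
0        6      web          18
1        6      web          18
4        5  android          15
5        4      ios          12
8        1      web           3
group by device, sum of retries_x3:
device
android    15
ios        12
web        39
Name: retries_x3, dtype: int64
The value at index 'ios' is 12.

12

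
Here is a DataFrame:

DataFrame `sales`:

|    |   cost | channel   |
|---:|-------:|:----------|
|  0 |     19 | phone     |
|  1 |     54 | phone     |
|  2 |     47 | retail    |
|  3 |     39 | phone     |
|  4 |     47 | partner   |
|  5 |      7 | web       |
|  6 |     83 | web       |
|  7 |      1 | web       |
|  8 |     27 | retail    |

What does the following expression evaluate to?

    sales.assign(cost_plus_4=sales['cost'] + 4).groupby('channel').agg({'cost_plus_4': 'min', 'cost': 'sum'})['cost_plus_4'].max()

add column cost_plus_4 = sales['cost'] + 4:
   cost  channel  cost_plus_4
0    19    phone           23
1    54    phone           58
2    47   retail           51
3    39    phone           43
4    47  partner           51
5     7      web           11
6    83      web           87
7     1      web            5
8    27   retail           31
group by channel: min(cost_plus_4), sum(cost):
         cost_plus_4  cost
channel                   
partner           51    47
phone             23   112
retail            31    74
web                5    91

51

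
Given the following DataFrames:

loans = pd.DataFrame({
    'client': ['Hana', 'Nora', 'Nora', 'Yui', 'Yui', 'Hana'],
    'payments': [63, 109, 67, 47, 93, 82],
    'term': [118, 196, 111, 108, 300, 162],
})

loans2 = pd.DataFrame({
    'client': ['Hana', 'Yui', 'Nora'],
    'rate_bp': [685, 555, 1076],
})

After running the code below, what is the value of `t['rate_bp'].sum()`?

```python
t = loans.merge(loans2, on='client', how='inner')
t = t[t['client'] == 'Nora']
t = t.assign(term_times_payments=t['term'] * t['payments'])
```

merge on 'client' (how='inner') → 6 rows:
  client  payments  term  rate_bp
0   Hana        63   118      685
1   Nora       109   196     1076
2   Nora        67   111     1076
3    Yui        47   108      555
4    Yui        93   300      555
5   Hana        82   162      685
filter rows where client == 'Nora':
  client  payments  term  rate_bp
1   Nora       109   196     1076
2   Nora        67   111     1076
add column term_times_payments = t['term'] * t['payments']:
  client  payments  term  rate_bp  term_times_payments
1   Nora       109   196     1076                21364
2   Nora        67   111     1076                 7437
So sum() = 2152.

2152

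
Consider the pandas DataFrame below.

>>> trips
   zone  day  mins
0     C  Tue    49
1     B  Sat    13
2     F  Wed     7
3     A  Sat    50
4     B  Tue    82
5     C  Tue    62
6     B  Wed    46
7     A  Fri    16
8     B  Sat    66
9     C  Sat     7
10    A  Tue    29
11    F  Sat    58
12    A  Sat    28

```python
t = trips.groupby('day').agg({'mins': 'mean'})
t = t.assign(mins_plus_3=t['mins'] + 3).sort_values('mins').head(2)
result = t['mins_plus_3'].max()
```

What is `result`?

group by day, mean of mins:
     mins
day      
Fri  16.0
Sat  37.0
Tue  55.5
Wed  26.5
add column mins_plus_3 = t['mins'] + 3:
     mins  mins_plus_3
day                   
Fri  16.0         19.0
Sat  37.0         40.0
Tue  55.5         58.5
Wed  26.5         29.5
sort by mins:
     mins  mins_plus_3
day                   
Fri  16.0         19.0
Wed  26.5         29.5
Sat  37.0         40.0
Tue  55.5         58.5
take first 2 rows:
     mins  mins_plus_3
day                   
Fri  16.0         19.0
Wed  26.5         29.5
Then the max of column 'mins_plus_3': 29.5

29.5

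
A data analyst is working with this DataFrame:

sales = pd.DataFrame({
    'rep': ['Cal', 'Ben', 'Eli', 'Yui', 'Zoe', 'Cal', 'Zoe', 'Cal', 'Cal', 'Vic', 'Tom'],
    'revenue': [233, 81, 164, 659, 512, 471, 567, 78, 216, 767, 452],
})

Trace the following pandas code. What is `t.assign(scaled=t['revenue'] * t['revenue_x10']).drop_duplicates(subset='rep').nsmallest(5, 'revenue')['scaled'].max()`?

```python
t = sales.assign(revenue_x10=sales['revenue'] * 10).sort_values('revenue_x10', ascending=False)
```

3214890

add column revenue_x10 = sales['revenue'] * 10:
    rep  revenue  revenue_x10
0   Cal      233         2330
1   Ben       81          810
2   Eli      164         1640
3   Yui      659         6590
4   Zoe      512         5120
5   Cal      471         4710
6   Zoe      567         5670
7   Cal       78          780
8   Cal      216         2160
9   Vic      767         7670
10  Tom      452         4520
sort by revenue_x10 descending:
    rep  revenue  revenue_x10
9   Vic      767         7670
3   Yui      659         6590
6   Zoe      567         5670
4   Zoe      512         5120
5   Cal      471         4710
10  Tom      452         4520
0   Cal      233         2330
8   Cal      216         2160
2   Eli      164         1640
1   Ben       81          810
7   Cal       78          780
add column scaled = t['revenue'] * t['revenue_x10']:
    rep  revenue  revenue_x10   scaled
9   Vic      767         7670  5882890
3   Yui      659         6590  4342810
6   Zoe      567         5670  3214890
4   Zoe      512         5120  2621440
5   Cal      471         4710  2218410
10  Tom      452         4520  2043040
0   Cal      233         2330   542890
8   Cal      216         2160   466560
2   Eli      164         1640   268960
1   Ben       81          810    65610
7   Cal       78          780    60840
drop duplicate rep (keep=first):
    rep  revenue  revenue_x10   scaled
9   Vic      767         7670  5882890
3   Yui      659         6590  4342810
6   Zoe      567         5670  3214890
5   Cal      471         4710  2218410
10  Tom      452         4520  2043040
2   Eli      164         1640   268960
1   Ben       81          810    65610
take 5 rows with smallest revenue:
    rep  revenue  revenue_x10   scaled
1   Ben       81          810    65610
2   Eli      164         1640   268960
10  Tom      452         4520  2043040
5   Cal      471         4710  2218410
6   Zoe      567         5670  3214890
Hence 3214890.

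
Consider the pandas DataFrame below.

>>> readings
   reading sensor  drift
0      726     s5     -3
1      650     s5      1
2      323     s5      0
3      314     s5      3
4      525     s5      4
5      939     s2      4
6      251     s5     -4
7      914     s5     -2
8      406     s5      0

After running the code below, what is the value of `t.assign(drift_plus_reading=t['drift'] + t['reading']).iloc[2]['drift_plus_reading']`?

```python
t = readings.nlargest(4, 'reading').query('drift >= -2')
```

651

take 4 rows with largest reading:
   reading sensor  drift
5      939     s2      4
7      914     s5     -2
0      726     s5     -3
1      650     s5      1
filter rows where drift >= -2:
   reading sensor  drift
5      939     s2      4
7      914     s5     -2
1      650     s5      1
add column drift_plus_reading = t['drift'] + t['reading']:
   reading sensor  drift  drift_plus_reading
5      939     s2      4                 943
7      914     s5     -2                 912
1      650     s5      1                 651
Then the value at position 2, column 'drift_plus_reading': 651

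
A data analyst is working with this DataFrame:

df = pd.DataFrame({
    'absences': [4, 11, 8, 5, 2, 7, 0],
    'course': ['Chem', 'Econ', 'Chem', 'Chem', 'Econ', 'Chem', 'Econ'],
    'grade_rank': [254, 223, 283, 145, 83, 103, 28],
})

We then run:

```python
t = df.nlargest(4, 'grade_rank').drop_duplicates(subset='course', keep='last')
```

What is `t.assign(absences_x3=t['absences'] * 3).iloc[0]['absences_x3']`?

take 4 rows with largest grade_rank:
   absences course  grade_rank
2         8   Chem         283
0         4   Chem         254
1        11   Econ         223
3         5   Chem         145
drop duplicate course (keep=last):
   absences course  grade_rank
1        11   Econ         223
3         5   Chem         145
add column absences_x3 = t['absences'] * 3:
   absences course  grade_rank  absences_x3
1        11   Econ         223           33
3         5   Chem         145           15

33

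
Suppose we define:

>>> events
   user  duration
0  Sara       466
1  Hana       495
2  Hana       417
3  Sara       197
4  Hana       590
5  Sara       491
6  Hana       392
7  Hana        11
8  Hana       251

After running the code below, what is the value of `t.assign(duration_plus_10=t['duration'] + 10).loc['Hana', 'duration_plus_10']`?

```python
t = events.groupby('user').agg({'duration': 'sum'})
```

2166

group by user, sum of duration:
      duration
user          
Hana      2156
Sara      1154
add column duration_plus_10 = t['duration'] + 10:
      duration  duration_plus_10
user                            
Hana      2156              2166
Sara      1154              1164
The value at row 'Hana', column 'duration_plus_10' is 2166.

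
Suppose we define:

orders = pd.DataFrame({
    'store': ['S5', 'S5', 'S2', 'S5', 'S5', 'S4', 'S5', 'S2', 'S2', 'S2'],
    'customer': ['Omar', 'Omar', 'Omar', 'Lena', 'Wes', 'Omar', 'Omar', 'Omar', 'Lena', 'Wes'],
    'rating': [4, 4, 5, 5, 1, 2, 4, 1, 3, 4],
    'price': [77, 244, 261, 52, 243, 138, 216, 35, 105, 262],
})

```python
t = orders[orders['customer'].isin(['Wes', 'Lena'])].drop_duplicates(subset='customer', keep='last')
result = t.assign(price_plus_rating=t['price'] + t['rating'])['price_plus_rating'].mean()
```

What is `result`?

filter rows where customer in ['Wes', 'Lena']:
  store customer  rating  price
3    S5     Lena       5     52
4    S5      Wes       1    243
8    S2     Lena       3    105
9    S2      Wes       4    262
drop duplicate customer (keep=last):
  store customer  rating  price
8    S2     Lena       3    105
9    S2      Wes       4    262
add column price_plus_rating = t['price'] + t['rating']:
  store customer  rating  price  price_plus_rating
8    S2     Lena       3    105                108
9    S2      Wes       4    262                266

187.0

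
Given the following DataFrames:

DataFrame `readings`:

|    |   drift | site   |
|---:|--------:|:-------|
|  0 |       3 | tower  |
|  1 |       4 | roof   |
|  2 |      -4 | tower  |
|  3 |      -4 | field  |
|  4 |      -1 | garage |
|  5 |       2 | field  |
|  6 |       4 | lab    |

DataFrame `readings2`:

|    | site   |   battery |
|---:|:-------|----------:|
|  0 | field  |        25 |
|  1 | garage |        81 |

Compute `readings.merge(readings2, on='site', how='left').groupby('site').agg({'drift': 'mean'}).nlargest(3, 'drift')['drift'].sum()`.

7.5

merge on 'site' (how='left') → 7 rows:
   drift    site  battery
0      3   tower      NaN
1      4    roof      NaN
2     -4   tower      NaN
3     -4   field     25.0
4     -1  garage     81.0
5      2   field     25.0
6      4     lab      NaN
group by site, mean of drift:
        drift
site         
field    -1.0
garage   -1.0
lab       4.0
roof      4.0
tower    -0.5
take 3 rows with largest drift:
       drift
site        
lab      4.0
roof     4.0
tower   -0.5
So sum() = 7.5.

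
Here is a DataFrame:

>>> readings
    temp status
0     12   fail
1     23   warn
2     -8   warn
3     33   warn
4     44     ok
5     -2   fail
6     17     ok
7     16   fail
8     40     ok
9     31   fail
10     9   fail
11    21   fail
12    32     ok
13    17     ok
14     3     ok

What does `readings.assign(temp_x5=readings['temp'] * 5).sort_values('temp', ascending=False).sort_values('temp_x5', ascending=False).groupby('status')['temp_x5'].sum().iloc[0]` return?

435

add column temp_x5 = readings['temp'] * 5:
    temp status  temp_x5
0     12   fail       60
1     23   warn      115
2     -8   warn      -40
3     33   warn      165
4     44     ok      220
5     -2   fail      -10
6     17     ok       85
7     16   fail       80
8     40     ok      200
9     31   fail      155
10     9   fail       45
11    21   fail      105
12    32     ok      160
13    17     ok       85
14     3     ok       15
sort by temp descending:
    temp status  temp_x5
4     44     ok      220
8     40     ok      200
3     33   warn      165
12    32     ok      160
9     31   fail      155
1     23   warn      115
11    21   fail      105
6     17     ok       85
13    17     ok       85
7     16   fail       80
0     12   fail       60
10     9   fail       45
14     3     ok       15
5     -2   fail      -10
2     -8   warn      -40
sort by temp_x5 descending:
    temp status  temp_x5
4     44     ok      220
8     40     ok      200
3     33   warn      165
12    32     ok      160
9     31   fail      155
1     23   warn      115
11    21   fail      105
6     17     ok       85
13    17     ok       85
7     16   fail       80
0     12   fail       60
10     9   fail       45
14     3     ok       15
5     -2   fail      -10
2     -8   warn      -40
group by status, sum of temp_x5:
status
fail    435
ok      765
warn    240
Name: temp_x5, dtype: int64
value at position 0 → 435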